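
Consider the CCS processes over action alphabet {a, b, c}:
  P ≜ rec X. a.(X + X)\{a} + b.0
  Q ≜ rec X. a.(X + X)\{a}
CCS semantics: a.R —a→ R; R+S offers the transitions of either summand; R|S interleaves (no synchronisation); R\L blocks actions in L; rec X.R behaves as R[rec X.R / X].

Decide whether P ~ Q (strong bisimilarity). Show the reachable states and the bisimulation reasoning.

P ≁ Q

P's transition system — 4 states:
  u0 = rec X. a.(X + X)\{a} + b.0 → =a=> u1, =b=> u2
  u1 = ((rec X. a.(X + X)\{a} + b.0) + (rec X. a.(X + X)\{a} + b.0))\{a} → =b=> u3
  u2 = 0 → deadlocked
  u3 = 0\{a} → deadlocked
Q's transition system — 2 states:
  v0 = rec X. a.(X + X)\{a} → =a=> v1
  v1 = ((rec X. a.(X + X)\{a}) + (rec X. a.(X + X)\{a}))\{a} → deadlocked
Bisimilarity quotient blocks:
  B0 = {u0}
  B1 = {u1}
  B2 = {u2, u3, v1}
  B3 = {v0}
u0 ∈ B0, v0 ∈ B3 → different blocks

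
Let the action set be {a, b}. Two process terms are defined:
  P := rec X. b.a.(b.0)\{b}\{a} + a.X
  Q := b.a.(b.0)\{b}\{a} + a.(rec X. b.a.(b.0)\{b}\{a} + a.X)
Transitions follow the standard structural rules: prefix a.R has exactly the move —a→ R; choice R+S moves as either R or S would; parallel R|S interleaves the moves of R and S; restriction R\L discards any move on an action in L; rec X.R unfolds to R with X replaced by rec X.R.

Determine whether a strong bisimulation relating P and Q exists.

P's transition system — 3 states:
  m0 = rec X. b.a.(b.0)\{b}\{a} + a.X → -a-> m0, -b-> m1
  m1 = a.(b.0)\{b}\{a} → -a-> m2
  m2 = (b.0)\{b}\{a} → stopped
Q's transition system — 4 states:
  n0 = b.a.(b.0)\{b}\{a} + a.(rec X. b.a.(b.0)\{b}\{a} + a.X) → -a-> n1, -b-> n2
  n1 = rec X. b.a.(b.0)\{b}\{a} + a.X → -a-> n1, -b-> n2
  n2 = a.(b.0)\{b}\{a} → -a-> n3
  n3 = (b.0)\{b}\{a} → stopped
Coarsest stable partition (strong bisimilarity classes):
  B0 = {m0, n0, n1}
  B1 = {m1, n2}
  B2 = {m2, n3}
m0 ∈ B0, n0 ∈ B0 → same block

bisimilar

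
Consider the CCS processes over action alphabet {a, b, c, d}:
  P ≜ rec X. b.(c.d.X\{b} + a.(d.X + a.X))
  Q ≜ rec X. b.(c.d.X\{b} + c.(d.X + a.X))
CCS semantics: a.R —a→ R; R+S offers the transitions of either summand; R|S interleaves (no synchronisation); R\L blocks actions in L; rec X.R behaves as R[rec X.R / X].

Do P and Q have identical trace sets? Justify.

P's transition system — 5 states:
  m0 = rec X. b.(c.d.X\{b} + a.(d.X + a.X)) | =b=> m1
  m1 = c.d.(rec X. b.(c.d.X\{b} + a.(d.X + a.X)))\{b} + a.(d.(rec X. b.(c.d.X\{b} + a.(d.X + a.X))) + a.(rec X. b.(c.d.X\{b} + a.(d.X + a.X)))) | =a=> m2, =c=> m3
  m2 = d.(rec X. b.(c.d.X\{b} + a.(d.X + a.X))) + a.(rec X. b.(c.d.X\{b} + a.(d.X + a.X))) | =a=> m0, =d=> m0
  m3 = d.(rec X. b.(c.d.X\{b} + a.(d.X + a.X)))\{b} | =d=> m4
  m4 = (rec X. b.(c.d.X\{b} + a.(d.X + a.X)))\{b} | ∅
Q's transition system — 5 states:
  n0 = rec X. b.(c.d.X\{b} + c.(d.X + a.X)) | =b=> n1
  n1 = c.d.(rec X. b.(c.d.X\{b} + c.(d.X + a.X)))\{b} + c.(d.(rec X. b.(c.d.X\{b} + c.(d.X + a.X))) + a.(rec X. b.(c.d.X\{b} + c.(d.X + a.X)))) | =c=> n2, =c=> n3
  n2 = d.(rec X. b.(c.d.X\{b} + c.(d.X + a.X))) + a.(rec X. b.(c.d.X\{b} + c.(d.X + a.X))) | =a=> n0, =d=> n0
  n3 = d.(rec X. b.(c.d.X\{b} + c.(d.X + a.X)))\{b} | =d=> n4
  n4 = (rec X. b.(c.d.X\{b} + c.(d.X + a.X)))\{b} | ∅
Run σ = ⟨ba⟩ on P: start {m0}
  [1] b ⇒ {m1}
  [2] a ⇒ {m2}
  ✓ P
Run σ = ⟨ba⟩ on Q: start {n0}
  [1] b ⇒ {n1}
  [2] a ⇒ ∅  — Q cannot continue

traces(P) ≠ traces(Q) — witness ⟨ba⟩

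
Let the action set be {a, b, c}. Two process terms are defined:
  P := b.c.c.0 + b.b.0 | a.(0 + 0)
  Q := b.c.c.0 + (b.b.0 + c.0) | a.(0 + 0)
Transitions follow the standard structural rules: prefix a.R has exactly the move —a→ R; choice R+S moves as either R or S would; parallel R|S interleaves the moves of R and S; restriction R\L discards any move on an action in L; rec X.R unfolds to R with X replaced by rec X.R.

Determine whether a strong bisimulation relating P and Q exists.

Reachable graph of P (9 states):
  s0 = b.c.c.0 + b.b.0 | a.(0 + 0) → ··a··> s1, ··b··> s2, ··b··> s3
  s1 = b.b.0 | (0 + 0) → ··b··> s4
  s2 = b.0 | a.(0 + 0) → ··a··> s4, ··b··> s5
  s3 = c.c.0 → ··c··> s6
  s4 = b.0 | (0 + 0) → ··b··> s7
  s5 = 0 | a.(0 + 0) → ··a··> s7
  s6 = c.0 → ··c··> s8
  s7 = 0 | (0 + 0) → stopped
  s8 = 0 → stopped
Reachable graph of Q (9 states):
  t0 = b.c.c.0 + (b.b.0 + c.0) | a.(0 + 0) → ··a··> t1, ··b··> t2, ··b··> t3, ··c··> t4
  t1 = (b.b.0 + c.0) | (0 + 0) → ··b··> t5, ··c··> t6
  t2 = b.0 | a.(0 + 0) → ··a··> t5, ··b··> t4
  t3 = c.c.0 → ··c··> t7
  t4 = 0 | a.(0 + 0) → ··a··> t6
  t5 = b.0 | (0 + 0) → ··b··> t6
  t6 = 0 | (0 + 0) → stopped
  t7 = c.0 → ··c··> t8
  t8 = 0 → stopped
Bisimilarity quotient blocks:
  B0 = {s0}
  B1 = {s2, t2}
  B2 = {s4, t5}
  B3 = {s7, s8, t6, t8}
  B4 = {s5, t4}
  B5 = {s3, t3}
  B6 = {s6, t7}
  B7 = {s1}
  B8 = {t0}
  B9 = {t1}
s0 ∈ B0, t0 ∈ B8 → different blocks

not bisimilar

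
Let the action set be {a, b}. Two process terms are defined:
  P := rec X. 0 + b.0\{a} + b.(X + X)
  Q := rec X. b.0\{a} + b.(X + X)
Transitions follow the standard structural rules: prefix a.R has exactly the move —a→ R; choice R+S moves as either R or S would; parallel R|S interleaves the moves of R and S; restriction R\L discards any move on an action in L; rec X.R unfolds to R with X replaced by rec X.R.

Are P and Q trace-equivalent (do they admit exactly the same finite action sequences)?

Reachable graph of P (3 states):
  p0 = rec X. 0 + b.0\{a} + b.(X + X) | =b=> p1, =b=> p2
  p1 = (rec X. 0 + b.0\{a} + b.(X + X)) + (rec X. 0 + b.0\{a} + b.(X + X)) | =b=> p1, =b=> p2
  p2 = 0\{a} | deadlocked
Reachable graph of Q (3 states):
  q0 = rec X. b.0\{a} + b.(X + X) | =b=> q1, =b=> q2
  q1 = (rec X. b.0\{a} + b.(X + X)) + (rec X. b.0\{a} + b.(X + X)) | =b=> q1, =b=> q2
  q2 = 0\{a} | deadlocked
Coarsest stable partition (strong bisimilarity classes):
  B0 = {p0, p1, q0, q1}
  B1 = {p2, q2}
p0 ∈ B0, q0 ∈ B0 → same block
Bisimilar ⇒ trace-equivalent.

traces(P) = traces(Q)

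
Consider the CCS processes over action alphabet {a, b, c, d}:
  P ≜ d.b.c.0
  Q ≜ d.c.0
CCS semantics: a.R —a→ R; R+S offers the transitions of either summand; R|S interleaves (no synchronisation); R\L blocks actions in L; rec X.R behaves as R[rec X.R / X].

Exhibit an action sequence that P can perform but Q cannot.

P's transition system — 4 states:
  p0 = d.b.c.0 ⊢ --d--▸ p1
  p1 = b.c.0 ⊢ --b--▸ p2
  p2 = c.0 ⊢ --c--▸ p3
  p3 = 0 ⊢ ·
Q's transition system — 3 states:
  q0 = d.c.0 ⊢ --d--▸ q1
  q1 = c.0 ⊢ --c--▸ q2
  q2 = 0 ⊢ ·
Run σ = ⟨db⟩ on P: start {p0}
  [1] d ⇒ {p1}
  [2] b ⇒ {p2}
  P completes σ.
Run σ = ⟨db⟩ on Q: start {q0}
  [1] d ⇒ {q1}
  [2] b ⇒ ∅ (Q stuck)

db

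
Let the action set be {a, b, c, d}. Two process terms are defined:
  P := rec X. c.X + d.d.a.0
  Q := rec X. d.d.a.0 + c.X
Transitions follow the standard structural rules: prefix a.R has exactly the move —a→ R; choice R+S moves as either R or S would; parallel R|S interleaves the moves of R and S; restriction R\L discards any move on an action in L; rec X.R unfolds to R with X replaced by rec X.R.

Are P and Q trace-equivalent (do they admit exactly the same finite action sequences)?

LTS(P): 4 reachable states
  p0 = rec X. c.X + d.d.a.0 has moves ··c··> p0, ··d··> p1
  p1 = d.a.0 has moves ··d··> p2
  p2 = a.0 has moves ··a··> p3
  p3 = 0 has moves ∅
LTS(Q): 4 reachable states
  q0 = rec X. d.d.a.0 + c.X has moves ··c··> q0, ··d··> q1
  q1 = d.a.0 has moves ··d··> q2
  q2 = a.0 has moves ··a··> q3
  q3 = 0 has moves ∅
Partition-refinement fixed point:
  B0 = {p0, q0}
  B1 = {p1, q1}
  B2 = {p2, q2}
  B3 = {p3, q3}
p0 ∈ B0, q0 ∈ B0 → same block
Bisimilar ⇒ trace-equivalent.

trace-equivalent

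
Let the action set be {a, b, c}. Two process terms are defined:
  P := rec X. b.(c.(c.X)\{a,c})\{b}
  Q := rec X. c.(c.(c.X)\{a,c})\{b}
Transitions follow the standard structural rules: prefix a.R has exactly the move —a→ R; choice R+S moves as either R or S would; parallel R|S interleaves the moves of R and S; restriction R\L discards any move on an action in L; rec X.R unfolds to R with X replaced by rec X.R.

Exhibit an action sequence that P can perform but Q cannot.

b

P's transition system — 3 states:
  m0 = rec X. b.(c.(c.X)\{a,c})\{b} ⊢ —b→ m1
  m1 = (c.(c.(rec X. b.(c.(c.X)\{a,c})\{b}))\{a,c})\{b} ⊢ —c→ m2
  m2 = (c.(rec X. b.(c.(c.X)\{a,c})\{b}))\{a,c}\{b} ⊢ deadlocked
Q's transition system — 3 states:
  n0 = rec X. c.(c.(c.X)\{a,c})\{b} ⊢ —c→ n1
  n1 = (c.(c.(rec X. c.(c.(c.X)\{a,c})\{b}))\{a,c})\{b} ⊢ —c→ n2
  n2 = (c.(rec X. c.(c.(c.X)\{a,c})\{b}))\{a,c}\{b} ⊢ deadlocked
Run σ = ⟨b⟩ on P: start {m0}
  [1] b ⇒ {m1}
  — P admits the full trace.
Run σ = ⟨b⟩ on Q: start {n0}
  [1] b ⇒ ∅ (Q stuck)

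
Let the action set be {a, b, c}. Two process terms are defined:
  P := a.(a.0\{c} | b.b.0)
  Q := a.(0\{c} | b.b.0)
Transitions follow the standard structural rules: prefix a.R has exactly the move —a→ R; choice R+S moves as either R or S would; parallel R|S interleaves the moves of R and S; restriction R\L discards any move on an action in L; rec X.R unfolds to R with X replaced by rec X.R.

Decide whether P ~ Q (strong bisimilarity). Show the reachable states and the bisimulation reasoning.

P ≁ Q

P's transition system — 7 states:
  p0 = a.(a.0\{c} | b.b.0) → --a--▸ p1
  p1 = a.0\{c} | b.b.0 → --a--▸ p2, --b--▸ p3
  p2 = 0\{c} | b.b.0 → --b--▸ p4
  p3 = a.0\{c} | b.0 → --a--▸ p4, --b--▸ p5
  p4 = 0\{c} | b.0 → --b--▸ p6
  p5 = a.0\{c} | 0 → --a--▸ p6
  p6 = 0\{c} | 0 → (no moves)
Q's transition system — 4 states:
  q0 = a.(0\{c} | b.b.0) → --a--▸ q1
  q1 = 0\{c} | b.b.0 → --b--▸ q2
  q2 = 0\{c} | b.0 → --b--▸ q3
  q3 = 0\{c} | 0 → (no moves)
Partition-refinement fixed point:
  B0 = {p0}
  B1 = {p1}
  B2 = {p3}
  B3 = {p4, q2}
  B4 = {p6, q3}
  B5 = {p5}
  B6 = {p2, q1}
  B7 = {q0}
p0 ∈ B0, q0 ∈ B7 → different blocks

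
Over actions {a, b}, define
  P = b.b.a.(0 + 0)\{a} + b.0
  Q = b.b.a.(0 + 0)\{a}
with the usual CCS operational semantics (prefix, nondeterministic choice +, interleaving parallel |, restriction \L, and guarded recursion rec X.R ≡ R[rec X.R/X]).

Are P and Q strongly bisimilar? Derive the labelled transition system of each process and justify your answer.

P's transition system — 5 states:
  p0 = b.b.a.(0 + 0)\{a} + b.0 ⊢ --b--▸ p1, --b--▸ p2
  p1 = 0 ⊢ stopped
  p2 = b.a.(0 + 0)\{a} ⊢ --b--▸ p3
  p3 = a.(0 + 0)\{a} ⊢ --a--▸ p4
  p4 = (0 + 0)\{a} ⊢ stopped
Q's transition system — 4 states:
  q0 = b.b.a.(0 + 0)\{a} ⊢ --b--▸ q1
  q1 = b.a.(0 + 0)\{a} ⊢ --b--▸ q2
  q2 = a.(0 + 0)\{a} ⊢ --a--▸ q3
  q3 = (0 + 0)\{a} ⊢ stopped
Partition-refinement fixed point:
  B0 = {p0}
  B1 = {p2, q1}
  B2 = {p3, q2}
  B3 = {p1, p4, q3}
  B4 = {q0}
p0 ∈ B0, q0 ∈ B4 → different blocks

not bisimilar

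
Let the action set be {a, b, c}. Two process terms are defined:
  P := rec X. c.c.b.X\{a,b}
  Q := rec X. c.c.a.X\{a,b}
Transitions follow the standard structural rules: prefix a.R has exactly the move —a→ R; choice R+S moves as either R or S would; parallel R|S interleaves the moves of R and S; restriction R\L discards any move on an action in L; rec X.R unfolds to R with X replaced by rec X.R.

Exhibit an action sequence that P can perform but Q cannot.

P's transition system — 6 states:
  m0 = rec X. c.c.b.X\{a,b} → —c→ m1
  m1 = c.b.(rec X. c.c.b.X\{a,b})\{a,b} → —c→ m2
  m2 = b.(rec X. c.c.b.X\{a,b})\{a,b} → —b→ m3
  m3 = (rec X. c.c.b.X\{a,b})\{a,b} → —c→ m4
  m4 = (c.b.(rec X. c.c.b.X\{a,b})\{a,b})\{a,b} → —c→ m5
  m5 = (b.(rec X. c.c.b.X\{a,b})\{a,b})\{a,b} → (no moves)
Q's transition system — 6 states:
  n0 = rec X. c.c.a.X\{a,b} → —c→ n1
  n1 = c.a.(rec X. c.c.a.X\{a,b})\{a,b} → —c→ n2
  n2 = a.(rec X. c.c.a.X\{a,b})\{a,b} → —a→ n3
  n3 = (rec X. c.c.a.X\{a,b})\{a,b} → —c→ n4
  n4 = (c.a.(rec X. c.c.a.X\{a,b})\{a,b})\{a,b} → —c→ n5
  n5 = (a.(rec X. c.c.a.X\{a,b})\{a,b})\{a,b} → (no moves)
Executing ccb from P (initial set {m0}):
  step 1 (c): {m1}
  step 2 (c): {m2}
  step 3 (b): {m3}
  — P admits the full trace.
Executing ccb from Q (initial set {n0}):
  step 1 (c): {n1}
  step 2 (c): {n2}
  step 3 (b): ∅ (Q stuck)

ccb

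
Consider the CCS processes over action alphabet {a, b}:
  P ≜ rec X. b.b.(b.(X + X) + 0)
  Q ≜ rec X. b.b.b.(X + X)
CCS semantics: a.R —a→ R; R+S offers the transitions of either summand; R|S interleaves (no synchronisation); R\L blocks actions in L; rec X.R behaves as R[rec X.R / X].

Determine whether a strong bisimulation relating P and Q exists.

bisimilar

LTS(P): 4 reachable states
  p0 = rec X. b.b.(b.(X + X) + 0) | --b--▸ p1
  p1 = b.(b.((rec X. b.b.(b.(X + X) + 0)) + (rec X. b.b.(b.(X + X) + 0))) + 0) | --b--▸ p2
  p2 = b.((rec X. b.b.(b.(X + X) + 0)) + (rec X. b.b.(b.(X + X) + 0))) + 0 | --b--▸ p3
  p3 = (rec X. b.b.(b.(X + X) + 0)) + (rec X. b.b.(b.(X + X) + 0)) | --b--▸ p1
LTS(Q): 4 reachable states
  q0 = rec X. b.b.b.(X + X) | --b--▸ q1
  q1 = b.b.((rec X. b.b.b.(X + X)) + (rec X. b.b.b.(X + X))) | --b--▸ q2
  q2 = b.((rec X. b.b.b.(X + X)) + (rec X. b.b.b.(X + X))) | --b--▸ q3
  q3 = (rec X. b.b.b.(X + X)) + (rec X. b.b.b.(X + X)) | --b--▸ q1
Partition-refinement fixed point:
  B0 = {p0, p1, p2, p3, q0, q1, q2, q3}
p0 ∈ B0, q0 ∈ B0 → same block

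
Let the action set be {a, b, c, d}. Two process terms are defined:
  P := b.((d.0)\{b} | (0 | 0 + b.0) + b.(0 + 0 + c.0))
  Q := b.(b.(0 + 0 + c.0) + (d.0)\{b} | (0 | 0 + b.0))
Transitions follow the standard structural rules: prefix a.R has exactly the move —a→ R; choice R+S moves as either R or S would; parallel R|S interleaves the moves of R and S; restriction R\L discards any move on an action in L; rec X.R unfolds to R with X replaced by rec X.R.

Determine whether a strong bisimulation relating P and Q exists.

P ~ Q

P's transition system — 7 states:
  m0 = b.((d.0)\{b} | (0 | 0 + b.0) + b.(0 + 0 + c.0)) ⊢ --b--▸ m1
  m1 = (d.0)\{b} | (0 | 0 + b.0) + b.(0 + 0 + c.0) ⊢ --b--▸ m2, --b--▸ m3, --d--▸ m4
  m2 = (d.0)\{b} | 0 ⊢ --d--▸ m5
  m3 = 0 + 0 + c.0 ⊢ --c--▸ m6
  m4 = 0\{b} | (0 | 0 + b.0) ⊢ --b--▸ m5
  m5 = 0\{b} | 0 ⊢ deadlocked
  m6 = 0 ⊢ deadlocked
Q's transition system — 7 states:
  n0 = b.(b.(0 + 0 + c.0) + (d.0)\{b} | (0 | 0 + b.0)) ⊢ --b--▸ n1
  n1 = b.(0 + 0 + c.0) + (d.0)\{b} | (0 | 0 + b.0) ⊢ --b--▸ n2, --b--▸ n3, --d--▸ n4
  n2 = (d.0)\{b} | 0 ⊢ --d--▸ n5
  n3 = 0 + 0 + c.0 ⊢ --c--▸ n6
  n4 = 0\{b} | (0 | 0 + b.0) ⊢ --b--▸ n5
  n5 = 0\{b} | 0 ⊢ deadlocked
  n6 = 0 ⊢ deadlocked
Partition-refinement fixed point:
  B0 = {m0, n0}
  B1 = {m1, n1}
  B2 = {m3, n3}
  B3 = {m5, m6, n5, n6}
  B4 = {m2, n2}
  B5 = {m4, n4}
m0 ∈ B0, n0 ∈ B0 → same block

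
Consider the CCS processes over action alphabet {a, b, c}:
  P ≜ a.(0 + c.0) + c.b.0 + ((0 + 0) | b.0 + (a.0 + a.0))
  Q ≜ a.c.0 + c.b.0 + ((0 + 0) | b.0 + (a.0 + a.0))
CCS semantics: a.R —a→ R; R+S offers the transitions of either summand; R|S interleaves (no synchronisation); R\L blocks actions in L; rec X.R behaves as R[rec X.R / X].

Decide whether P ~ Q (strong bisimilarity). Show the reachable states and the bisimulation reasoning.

YES

P's transition system — 5 states:
  u0 = a.(0 + c.0) + c.b.0 + ((0 + 0) | b.0 + (a.0 + a.0)) has moves =a=> u1, =a=> u2, =b=> u3, =c=> u4
  u1 = 0 has moves stopped
  u2 = 0 + c.0 has moves =c=> u1
  u3 = (0 + 0) | 0 has moves stopped
  u4 = b.0 has moves =b=> u1
Q's transition system — 5 states:
  v0 = a.c.0 + c.b.0 + ((0 + 0) | b.0 + (a.0 + a.0)) has moves =a=> v1, =a=> v2, =b=> v3, =c=> v4
  v1 = 0 has moves stopped
  v2 = c.0 has moves =c=> v1
  v3 = (0 + 0) | 0 has moves stopped
  v4 = b.0 has moves =b=> v1
Coarsest stable partition (strong bisimilarity classes):
  B0 = {u0, v0}
  B1 = {u1, u3, v1, v3}
  B2 = {u2, v2}
  B3 = {u4, v4}
u0 ∈ B0, v0 ∈ B0 → same block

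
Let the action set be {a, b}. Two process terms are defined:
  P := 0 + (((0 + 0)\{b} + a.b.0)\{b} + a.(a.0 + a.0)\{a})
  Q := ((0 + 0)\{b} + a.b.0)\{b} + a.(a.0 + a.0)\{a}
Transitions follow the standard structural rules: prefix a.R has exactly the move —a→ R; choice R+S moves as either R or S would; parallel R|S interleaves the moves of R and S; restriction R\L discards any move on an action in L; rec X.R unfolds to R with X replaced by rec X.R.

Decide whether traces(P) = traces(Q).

traces(P) = traces(Q)

Reachable graph of P (3 states):
  p0 = 0 + (((0 + 0)\{b} + a.b.0)\{b} + a.(a.0 + a.0)\{a}) :: ··a··> p1, ··a··> p2
  p1 = (a.0 + a.0)\{a} :: deadlocked
  p2 = (b.0)\{b} :: deadlocked
Reachable graph of Q (3 states):
  q0 = ((0 + 0)\{b} + a.b.0)\{b} + a.(a.0 + a.0)\{a} :: ··a··> q1, ··a··> q2
  q1 = (a.0 + a.0)\{a} :: deadlocked
  q2 = (b.0)\{b} :: deadlocked
Bisimilarity quotient blocks:
  B0 = {p0, q0}
  B1 = {p1, p2, q1, q2}
p0 ∈ B0, q0 ∈ B0 → same block
Bisimilar ⇒ trace-equivalent.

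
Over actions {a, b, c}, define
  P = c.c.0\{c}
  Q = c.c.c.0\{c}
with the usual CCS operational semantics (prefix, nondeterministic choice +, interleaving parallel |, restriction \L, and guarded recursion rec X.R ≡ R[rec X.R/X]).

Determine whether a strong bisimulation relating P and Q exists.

P ≁ Q

Reachable graph of P (3 states):
  m0 = c.c.0\{c} | —c→ m1
  m1 = c.0\{c} | —c→ m2
  m2 = 0\{c} | ·
Reachable graph of Q (4 states):
  n0 = c.c.c.0\{c} | —c→ n1
  n1 = c.c.0\{c} | —c→ n2
  n2 = c.0\{c} | —c→ n3
  n3 = 0\{c} | ·
Bisimilarity quotient blocks:
  B0 = {m0, n1}
  B1 = {m1, n2}
  B2 = {m2, n3}
  B3 = {n0}
m0 ∈ B0, n0 ∈ B3 → different blocks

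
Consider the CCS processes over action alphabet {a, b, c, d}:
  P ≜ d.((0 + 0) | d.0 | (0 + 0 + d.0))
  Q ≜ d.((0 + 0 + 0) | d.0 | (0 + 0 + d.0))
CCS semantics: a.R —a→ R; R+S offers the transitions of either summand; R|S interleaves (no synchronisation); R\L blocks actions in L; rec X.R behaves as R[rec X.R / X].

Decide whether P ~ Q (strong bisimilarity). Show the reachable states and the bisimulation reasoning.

Reachable graph of P (5 states):
  m0 = d.((0 + 0) | d.0 | (0 + 0 + d.0)) :: =d=> m1
  m1 = (0 + 0) | d.0 | (0 + 0 + d.0) :: =d=> m2, =d=> m3
  m2 = (0 + 0) | 0 | (0 + 0 + d.0) :: =d=> m4
  m3 = (0 + 0) | d.0 | 0 :: =d=> m4
  m4 = (0 + 0) | 0 | 0 :: stopped
Reachable graph of Q (5 states):
  n0 = d.((0 + 0 + 0) | d.0 | (0 + 0 + d.0)) :: =d=> n1
  n1 = (0 + 0 + 0) | d.0 | (0 + 0 + d.0) :: =d=> n2, =d=> n3
  n2 = (0 + 0 + 0) | 0 | (0 + 0 + d.0) :: =d=> n4
  n3 = (0 + 0 + 0) | d.0 | 0 :: =d=> n4
  n4 = (0 + 0 + 0) | 0 | 0 :: stopped
Partition-refinement fixed point:
  B0 = {m0, n0}
  B1 = {m1, n1}
  B2 = {m2, m3, n2, n3}
  B3 = {m4, n4}
m0 ∈ B0, n0 ∈ B0 → same block

bisimilar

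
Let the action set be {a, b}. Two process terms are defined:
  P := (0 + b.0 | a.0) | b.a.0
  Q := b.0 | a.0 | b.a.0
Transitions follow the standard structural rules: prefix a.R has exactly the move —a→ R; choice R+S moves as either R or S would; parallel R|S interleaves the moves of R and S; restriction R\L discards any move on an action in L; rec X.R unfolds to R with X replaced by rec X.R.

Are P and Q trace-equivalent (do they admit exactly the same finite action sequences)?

LTS(P): 12 reachable states
  u0 = (0 + b.0 | a.0) | b.a.0 → -a-> u1, -b-> u2, -b-> u3
  u1 = b.0 | 0 | b.a.0 → -b-> u4, -b-> u5
  u2 = (0 + b.0 | a.0) | a.0 → -a-> u5, -a-> u6, -b-> u7
  u3 = 0 | a.0 | b.a.0 → -a-> u4, -b-> u7
  u4 = 0 | 0 | b.a.0 → -b-> u8
  u5 = b.0 | 0 | a.0 → -a-> u9, -b-> u8
  u6 = (0 + b.0 | a.0) | 0 → -a-> u9, -b-> u10
  u7 = 0 | a.0 | a.0 → -a-> u10, -a-> u8
  u8 = 0 | 0 | a.0 → -a-> u11
  u9 = b.0 | 0 | 0 → -b-> u11
  u10 = 0 | a.0 | 0 → -a-> u11
  u11 = 0 | 0 | 0 → stopped
LTS(Q): 12 reachable states
  v0 = b.0 | a.0 | b.a.0 → -a-> v1, -b-> v2, -b-> v3
  v1 = b.0 | 0 | b.a.0 → -b-> v4, -b-> v5
  v2 = 0 | a.0 | b.a.0 → -a-> v4, -b-> v6
  v3 = b.0 | a.0 | a.0 → -a-> v5, -a-> v7, -b-> v6
  v4 = 0 | 0 | b.a.0 → -b-> v8
  v5 = b.0 | 0 | a.0 → -a-> v9, -b-> v8
  v6 = 0 | a.0 | a.0 → -a-> v10, -a-> v8
  v7 = b.0 | a.0 | 0 → -a-> v9, -b-> v10
  v8 = 0 | 0 | a.0 → -a-> v11
  v9 = b.0 | 0 | 0 → -b-> v11
  v10 = 0 | a.0 | 0 → -a-> v11
  v11 = 0 | 0 | 0 → stopped
Coarsest stable partition (strong bisimilarity classes):
  B0 = {u0, v0}
  B1 = {u3, v2}
  B2 = {u7, v6}
  B3 = {u10, u8, v10, v8}
  B4 = {u11, v11}
  B5 = {u4, v4}
  B6 = {u1, v1}
  B7 = {u5, u6, v5, v7}
  B8 = {u9, v9}
  B9 = {u2, v3}
u0 ∈ B0, v0 ∈ B0 → same block
Bisimilar ⇒ trace-equivalent.

YES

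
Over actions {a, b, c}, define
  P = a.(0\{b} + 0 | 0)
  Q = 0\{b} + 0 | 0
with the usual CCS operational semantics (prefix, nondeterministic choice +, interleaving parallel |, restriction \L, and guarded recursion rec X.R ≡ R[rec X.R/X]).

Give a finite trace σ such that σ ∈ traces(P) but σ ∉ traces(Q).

P's transition system — 2 states:
  u0 = a.(0\{b} + 0 | 0) ⊢ —a→ u1
  u1 = 0\{b} + 0 | 0 ⊢ (no moves)
Q's transition system — 1 states:
  v0 = 0\{b} + 0 | 0 ⊢ (no moves)
Run σ = ⟨a⟩ on P: start {u0}
  [1] a ⇒ {u1}
  — P admits the full trace.
Run σ = ⟨a⟩ on Q: start {v0}
  [1] a ⇒ ∅ (Q stuck)

a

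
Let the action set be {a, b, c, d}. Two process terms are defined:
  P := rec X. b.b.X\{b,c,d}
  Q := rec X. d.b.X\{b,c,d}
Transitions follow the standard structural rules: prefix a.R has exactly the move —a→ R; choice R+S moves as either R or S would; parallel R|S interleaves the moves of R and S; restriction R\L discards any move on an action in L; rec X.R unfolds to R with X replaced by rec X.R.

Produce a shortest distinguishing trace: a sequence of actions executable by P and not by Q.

b

P's transition system — 3 states:
  s0 = rec X. b.b.X\{b,c,d} :: -b-> s1
  s1 = b.(rec X. b.b.X\{b,c,d})\{b,c,d} :: -b-> s2
  s2 = (rec X. b.b.X\{b,c,d})\{b,c,d} :: (no moves)
Q's transition system — 3 states:
  t0 = rec X. d.b.X\{b,c,d} :: -d-> t1
  t1 = b.(rec X. d.b.X\{b,c,d})\{b,c,d} :: -b-> t2
  t2 = (rec X. d.b.X\{b,c,d})\{b,c,d} :: (no moves)
Executing b from P (initial set {s0}):
  [1] b ⇒ {s1}
  — P admits the full trace.
Executing b from Q (initial set {t0}):
  [1] b ⇒ ∅  — Q cannot continue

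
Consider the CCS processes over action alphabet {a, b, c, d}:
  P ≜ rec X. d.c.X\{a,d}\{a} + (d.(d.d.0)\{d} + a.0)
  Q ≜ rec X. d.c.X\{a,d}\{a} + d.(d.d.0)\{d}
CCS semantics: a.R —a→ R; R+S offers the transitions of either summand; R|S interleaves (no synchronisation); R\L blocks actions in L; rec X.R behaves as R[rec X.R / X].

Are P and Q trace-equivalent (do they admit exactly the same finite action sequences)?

LTS(P): 5 reachable states
  u0 = rec X. d.c.X\{a,d}\{a} + (d.(d.d.0)\{d} + a.0) :: =a=> u1, =d=> u2, =d=> u3
  u1 = 0 :: stopped
  u2 = (d.d.0)\{d} :: stopped
  u3 = c.(rec X. d.c.X\{a,d}\{a} + (d.(d.d.0)\{d} + a.0))\{a,d}\{a} :: =c=> u4
  u4 = (rec X. d.c.X\{a,d}\{a} + (d.(d.d.0)\{d} + a.0))\{a,d}\{a} :: stopped
LTS(Q): 4 reachable states
  v0 = rec X. d.c.X\{a,d}\{a} + d.(d.d.0)\{d} :: =d=> v1, =d=> v2
  v1 = (d.d.0)\{d} :: stopped
  v2 = c.(rec X. d.c.X\{a,d}\{a} + d.(d.d.0)\{d})\{a,d}\{a} :: =c=> v3
  v3 = (rec X. d.c.X\{a,d}\{a} + d.(d.d.0)\{d})\{a,d}\{a} :: stopped
Trace ⟨a⟩ through P, begin at {u0}:
  step 1 (a): {u1}
  ✓ P
Trace ⟨a⟩ through Q, begin at {v0}:
  step 1 (a): no successor for Q

trace-distinct — witness ⟨a⟩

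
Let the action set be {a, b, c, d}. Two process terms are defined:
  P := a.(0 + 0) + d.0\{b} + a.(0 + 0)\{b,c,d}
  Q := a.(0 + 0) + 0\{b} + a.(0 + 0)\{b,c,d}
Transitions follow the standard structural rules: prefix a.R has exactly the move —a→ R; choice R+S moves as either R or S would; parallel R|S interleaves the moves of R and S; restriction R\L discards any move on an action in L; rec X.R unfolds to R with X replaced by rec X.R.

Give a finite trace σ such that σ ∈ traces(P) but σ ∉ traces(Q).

d

Reachable graph of P (4 states):
  m0 = a.(0 + 0) + d.0\{b} + a.(0 + 0)\{b,c,d} → =a=> m1, =a=> m2, =d=> m3
  m1 = (0 + 0)\{b,c,d} → ·
  m2 = 0 + 0 → ·
  m3 = 0\{b} → ·
Reachable graph of Q (3 states):
  n0 = a.(0 + 0) + 0\{b} + a.(0 + 0)\{b,c,d} → =a=> n1, =a=> n2
  n1 = (0 + 0)\{b,c,d} → ·
  n2 = 0 + 0 → ·
Trace ⟨d⟩ through P, begin at {m0}:
  after d @ step 1: {m3}
  — P admits the full trace.
Trace ⟨d⟩ through Q, begin at {n0}:
  after d @ step 1: ∅ (Q stuck)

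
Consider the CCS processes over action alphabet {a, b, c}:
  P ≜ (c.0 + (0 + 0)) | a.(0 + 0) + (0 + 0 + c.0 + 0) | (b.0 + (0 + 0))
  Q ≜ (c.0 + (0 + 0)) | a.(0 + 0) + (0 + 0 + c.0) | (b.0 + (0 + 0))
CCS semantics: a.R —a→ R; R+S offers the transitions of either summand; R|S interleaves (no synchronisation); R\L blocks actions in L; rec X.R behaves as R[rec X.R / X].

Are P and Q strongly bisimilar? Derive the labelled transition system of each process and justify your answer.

bisimilar

Reachable graph of P (7 states):
  p0 = (c.0 + (0 + 0)) | a.(0 + 0) + (0 + 0 + c.0 + 0) | (b.0 + (0 + 0)) ⊢ ··a··> p1, ··b··> p2, ··c··> p3, ··c··> p4
  p1 = (c.0 + (0 + 0)) | (0 + 0) ⊢ ··c··> p5
  p2 = (0 + 0 + c.0 + 0) | 0 ⊢ ··c··> p6
  p3 = 0 | (b.0 + (0 + 0)) ⊢ ··b··> p6
  p4 = 0 | a.(0 + 0) ⊢ ··a··> p5
  p5 = 0 | (0 + 0) ⊢ stopped
  p6 = 0 | 0 ⊢ stopped
Reachable graph of Q (7 states):
  q0 = (c.0 + (0 + 0)) | a.(0 + 0) + (0 + 0 + c.0) | (b.0 + (0 + 0)) ⊢ ··a··> q1, ··b··> q2, ··c··> q3, ··c··> q4
  q1 = (c.0 + (0 + 0)) | (0 + 0) ⊢ ··c··> q5
  q2 = (0 + 0 + c.0) | 0 ⊢ ··c··> q6
  q3 = 0 | (b.0 + (0 + 0)) ⊢ ··b··> q6
  q4 = 0 | a.(0 + 0) ⊢ ··a··> q5
  q5 = 0 | (0 + 0) ⊢ stopped
  q6 = 0 | 0 ⊢ stopped
Coarsest stable partition (strong bisimilarity classes):
  B0 = {p0, q0}
  B1 = {p1, p2, q1, q2}
  B2 = {p5, p6, q5, q6}
  B3 = {p3, q3}
  B4 = {p4, q4}
p0 ∈ B0, q0 ∈ B0 → same block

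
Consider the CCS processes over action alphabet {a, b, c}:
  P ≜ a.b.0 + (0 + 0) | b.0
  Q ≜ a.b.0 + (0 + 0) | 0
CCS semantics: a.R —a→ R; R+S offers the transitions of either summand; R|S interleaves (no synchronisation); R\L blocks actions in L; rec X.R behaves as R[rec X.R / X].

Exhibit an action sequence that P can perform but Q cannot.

b

Reachable graph of P (4 states):
  s0 = a.b.0 + (0 + 0) | b.0 :: -a-> s1, -b-> s2
  s1 = b.0 :: -b-> s3
  s2 = (0 + 0) | 0 :: ∅
  s3 = 0 :: ∅
Reachable graph of Q (3 states):
  t0 = a.b.0 + (0 + 0) | 0 :: -a-> t1
  t1 = b.0 :: -b-> t2
  t2 = 0 :: ∅
Run σ = ⟨b⟩ on P: start {s0}
  after b @ step 1: {s2}
  P completes σ.
Run σ = ⟨b⟩ on Q: start {t0}
  after b @ step 1: ∅ (Q stuck)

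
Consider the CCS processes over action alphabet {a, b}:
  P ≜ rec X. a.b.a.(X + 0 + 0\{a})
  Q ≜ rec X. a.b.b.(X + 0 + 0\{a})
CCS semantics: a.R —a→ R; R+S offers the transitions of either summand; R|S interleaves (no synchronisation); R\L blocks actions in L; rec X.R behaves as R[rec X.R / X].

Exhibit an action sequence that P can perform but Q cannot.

P's transition system — 4 states:
  s0 = rec X. a.b.a.(X + 0 + 0\{a}) has moves —a→ s1
  s1 = b.a.((rec X. a.b.a.(X + 0 + 0\{a})) + 0 + 0\{a}) has moves —b→ s2
  s2 = a.((rec X. a.b.a.(X + 0 + 0\{a})) + 0 + 0\{a}) has moves —a→ s3
  s3 = (rec X. a.b.a.(X + 0 + 0\{a})) + 0 + 0\{a} has moves —a→ s1
Q's transition system — 4 states:
  t0 = rec X. a.b.b.(X + 0 + 0\{a}) has moves —a→ t1
  t1 = b.b.((rec X. a.b.b.(X + 0 + 0\{a})) + 0 + 0\{a}) has moves —b→ t2
  t2 = b.((rec X. a.b.b.(X + 0 + 0\{a})) + 0 + 0\{a}) has moves —b→ t3
  t3 = (rec X. a.b.b.(X + 0 + 0\{a})) + 0 + 0\{a} has moves —a→ t1
Run σ = ⟨aba⟩ on P: start {s0}
  step 1 (a): {s1}
  step 2 (b): {s2}
  step 3 (a): {s3}
  P completes σ.
Run σ = ⟨aba⟩ on Q: start {t0}
  step 1 (a): {t1}
  step 2 (b): {t2}
  step 3 (a): no successor for Q

aba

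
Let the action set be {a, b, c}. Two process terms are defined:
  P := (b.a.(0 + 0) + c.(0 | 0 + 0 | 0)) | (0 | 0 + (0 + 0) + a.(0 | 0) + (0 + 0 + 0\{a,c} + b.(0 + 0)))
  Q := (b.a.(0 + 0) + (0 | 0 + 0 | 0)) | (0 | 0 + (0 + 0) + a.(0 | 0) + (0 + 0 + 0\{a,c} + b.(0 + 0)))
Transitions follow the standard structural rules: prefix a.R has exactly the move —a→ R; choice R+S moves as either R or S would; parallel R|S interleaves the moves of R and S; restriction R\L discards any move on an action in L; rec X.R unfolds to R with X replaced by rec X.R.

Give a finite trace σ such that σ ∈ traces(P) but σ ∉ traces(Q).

P's transition system — 12 states:
  u0 = (b.a.(0 + 0) + c.(0 | 0 + 0 | 0)) | (0 | 0 + (0 + 0) + a.(0 | 0) + (0 + 0 + 0\{a,c} + b.(0 + 0))) :: -a-> u1, -b-> u2, -b-> u3, -c-> u4
  u1 = (b.a.(0 + 0) + c.(0 | 0 + 0 | 0)) | (0 | 0) :: -b-> u5, -c-> u6
  u2 = (b.a.(0 + 0) + c.(0 | 0 + 0 | 0)) | (0 + 0) :: -b-> u7, -c-> u8
  u3 = a.(0 + 0) | (0 | 0 + (0 + 0) + a.(0 | 0) + (0 + 0 + 0\{a,c} + b.(0 + 0))) :: -a-> u5, -a-> u9, -b-> u7
  u4 = (0 | 0 + 0 | 0) | (0 | 0 + (0 + 0) + a.(0 | 0) + (0 + 0 + 0\{a,c} + b.(0 + 0))) :: -a-> u6, -b-> u8
  u5 = a.(0 + 0) | (0 | 0) :: -a-> u10
  u6 = (0 | 0 + 0 | 0) | (0 | 0) :: (no moves)
  u7 = a.(0 + 0) | (0 + 0) :: -a-> u11
  u8 = (0 | 0 + 0 | 0) | (0 + 0) :: (no moves)
  u9 = (0 + 0) | (0 | 0 + (0 + 0) + a.(0 | 0) + (0 + 0 + 0\{a,c} + b.(0 + 0))) :: -a-> u10, -b-> u11
  u10 = (0 + 0) | (0 | 0) :: (no moves)
  u11 = (0 + 0) | (0 + 0) :: (no moves)
Q's transition system — 9 states:
  v0 = (b.a.(0 + 0) + (0 | 0 + 0 | 0)) | (0 | 0 + (0 + 0) + a.(0 | 0) + (0 + 0 + 0\{a,c} + b.(0 + 0))) :: -a-> v1, -b-> v2, -b-> v3
  v1 = (b.a.(0 + 0) + (0 | 0 + 0 | 0)) | (0 | 0) :: -b-> v4
  v2 = (b.a.(0 + 0) + (0 | 0 + 0 | 0)) | (0 + 0) :: -b-> v5
  v3 = a.(0 + 0) | (0 | 0 + (0 + 0) + a.(0 | 0) + (0 + 0 + 0\{a,c} + b.(0 + 0))) :: -a-> v4, -a-> v6, -b-> v5
  v4 = a.(0 + 0) | (0 | 0) :: -a-> v7
  v5 = a.(0 + 0) | (0 + 0) :: -a-> v8
  v6 = (0 + 0) | (0 | 0 + (0 + 0) + a.(0 | 0) + (0 + 0 + 0\{a,c} + b.(0 + 0))) :: -a-> v7, -b-> v8
  v7 = (0 + 0) | (0 | 0) :: (no moves)
  v8 = (0 + 0) | (0 + 0) :: (no moves)
Run σ = ⟨c⟩ on P: start {u0}
  [1] c ⇒ {u4}
  — P admits the full trace.
Run σ = ⟨c⟩ on Q: start {v0}
  [1] c ⇒ no successor for Q

c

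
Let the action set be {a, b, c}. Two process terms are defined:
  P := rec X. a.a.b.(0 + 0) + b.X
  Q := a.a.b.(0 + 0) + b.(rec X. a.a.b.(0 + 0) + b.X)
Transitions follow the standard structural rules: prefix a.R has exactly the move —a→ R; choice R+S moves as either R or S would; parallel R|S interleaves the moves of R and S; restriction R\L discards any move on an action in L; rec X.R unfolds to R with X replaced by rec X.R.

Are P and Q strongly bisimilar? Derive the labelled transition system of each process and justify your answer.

bisimilar

P's transition system — 4 states:
  p0 = rec X. a.a.b.(0 + 0) + b.X ⊢ -a-> p1, -b-> p0
  p1 = a.b.(0 + 0) ⊢ -a-> p2
  p2 = b.(0 + 0) ⊢ -b-> p3
  p3 = 0 + 0 ⊢ ·
Q's transition system — 5 states:
  q0 = a.a.b.(0 + 0) + b.(rec X. a.a.b.(0 + 0) + b.X) ⊢ -a-> q1, -b-> q2
  q1 = a.b.(0 + 0) ⊢ -a-> q3
  q2 = rec X. a.a.b.(0 + 0) + b.X ⊢ -a-> q1, -b-> q2
  q3 = b.(0 + 0) ⊢ -b-> q4
  q4 = 0 + 0 ⊢ ·
Coarsest stable partition (strong bisimilarity classes):
  B0 = {p0, q0, q2}
  B1 = {p1, q1}
  B2 = {p2, q3}
  B3 = {p3, q4}
p0 ∈ B0, q0 ∈ B0 → same block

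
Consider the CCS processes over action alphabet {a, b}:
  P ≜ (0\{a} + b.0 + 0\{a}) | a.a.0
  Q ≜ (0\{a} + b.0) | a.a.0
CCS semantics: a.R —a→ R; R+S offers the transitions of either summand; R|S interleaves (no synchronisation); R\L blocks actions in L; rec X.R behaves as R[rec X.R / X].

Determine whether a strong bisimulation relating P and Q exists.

bisimilar

Reachable graph of P (6 states):
  p0 = (0\{a} + b.0 + 0\{a}) | a.a.0 → -a-> p1, -b-> p2
  p1 = (0\{a} + b.0 + 0\{a}) | a.0 → -a-> p3, -b-> p4
  p2 = 0 | a.a.0 → -a-> p4
  p3 = (0\{a} + b.0 + 0\{a}) | 0 → -b-> p5
  p4 = 0 | a.0 → -a-> p5
  p5 = 0 | 0 → deadlocked
Reachable graph of Q (6 states):
  q0 = (0\{a} + b.0) | a.a.0 → -a-> q1, -b-> q2
  q1 = (0\{a} + b.0) | a.0 → -a-> q3, -b-> q4
  q2 = 0 | a.a.0 → -a-> q4
  q3 = (0\{a} + b.0) | 0 → -b-> q5
  q4 = 0 | a.0 → -a-> q5
  q5 = 0 | 0 → deadlocked
Coarsest stable partition (strong bisimilarity classes):
  B0 = {p0, q0}
  B1 = {p1, q1}
  B2 = {p4, q4}
  B3 = {p5, q5}
  B4 = {p3, q3}
  B5 = {p2, q2}
p0 ∈ B0, q0 ∈ B0 → same block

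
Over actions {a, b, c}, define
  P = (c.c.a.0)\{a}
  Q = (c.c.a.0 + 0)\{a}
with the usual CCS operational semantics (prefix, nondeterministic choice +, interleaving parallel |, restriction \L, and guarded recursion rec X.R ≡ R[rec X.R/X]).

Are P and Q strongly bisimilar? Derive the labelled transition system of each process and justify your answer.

LTS(P): 3 reachable states
  u0 = (c.c.a.0)\{a} ⊢ =c=> u1
  u1 = (c.a.0)\{a} ⊢ =c=> u2
  u2 = (a.0)\{a} ⊢ stopped
LTS(Q): 3 reachable states
  v0 = (c.c.a.0 + 0)\{a} ⊢ =c=> v1
  v1 = (c.a.0)\{a} ⊢ =c=> v2
  v2 = (a.0)\{a} ⊢ stopped
Partition-refinement fixed point:
  B0 = {u0, v0}
  B1 = {u1, v1}
  B2 = {u2, v2}
u0 ∈ B0, v0 ∈ B0 → same block

P ~ Q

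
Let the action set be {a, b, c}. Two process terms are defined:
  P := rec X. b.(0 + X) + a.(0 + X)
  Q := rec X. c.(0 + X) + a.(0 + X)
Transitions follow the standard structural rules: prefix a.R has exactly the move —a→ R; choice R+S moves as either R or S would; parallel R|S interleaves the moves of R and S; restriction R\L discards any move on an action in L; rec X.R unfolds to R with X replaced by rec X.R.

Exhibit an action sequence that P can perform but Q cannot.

LTS(P): 2 reachable states
  m0 = rec X. b.(0 + X) + a.(0 + X) :: —a→ m1, —b→ m1
  m1 = 0 + (rec X. b.(0 + X) + a.(0 + X)) :: —a→ m1, —b→ m1
LTS(Q): 2 reachable states
  n0 = rec X. c.(0 + X) + a.(0 + X) :: —a→ n1, —c→ n1
  n1 = 0 + (rec X. c.(0 + X) + a.(0 + X)) :: —a→ n1, —c→ n1
Run σ = ⟨b⟩ on P: start {m0}
  step 1 (b): {m1}
  P completes σ.
Run σ = ⟨b⟩ on Q: start {n0}
  step 1 (b): ∅  — Q cannot continue

b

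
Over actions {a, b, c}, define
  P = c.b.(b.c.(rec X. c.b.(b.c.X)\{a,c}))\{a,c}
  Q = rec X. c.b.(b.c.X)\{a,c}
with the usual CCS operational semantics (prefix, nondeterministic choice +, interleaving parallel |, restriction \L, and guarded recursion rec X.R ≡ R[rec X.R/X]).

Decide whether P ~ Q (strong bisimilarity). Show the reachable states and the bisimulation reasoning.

Reachable graph of P (4 states):
  m0 = c.b.(b.c.(rec X. c.b.(b.c.X)\{a,c}))\{a,c} | —c→ m1
  m1 = b.(b.c.(rec X. c.b.(b.c.X)\{a,c}))\{a,c} | —b→ m2
  m2 = (b.c.(rec X. c.b.(b.c.X)\{a,c}))\{a,c} | —b→ m3
  m3 = (c.(rec X. c.b.(b.c.X)\{a,c}))\{a,c} | ∅
Reachable graph of Q (4 states):
  n0 = rec X. c.b.(b.c.X)\{a,c} | —c→ n1
  n1 = b.(b.c.(rec X. c.b.(b.c.X)\{a,c}))\{a,c} | —b→ n2
  n2 = (b.c.(rec X. c.b.(b.c.X)\{a,c}))\{a,c} | —b→ n3
  n3 = (c.(rec X. c.b.(b.c.X)\{a,c}))\{a,c} | ∅
Partition-refinement fixed point:
  B0 = {m0, n0}
  B1 = {m1, n1}
  B2 = {m2, n2}
  B3 = {m3, n3}
m0 ∈ B0, n0 ∈ B0 → same block

bisimilar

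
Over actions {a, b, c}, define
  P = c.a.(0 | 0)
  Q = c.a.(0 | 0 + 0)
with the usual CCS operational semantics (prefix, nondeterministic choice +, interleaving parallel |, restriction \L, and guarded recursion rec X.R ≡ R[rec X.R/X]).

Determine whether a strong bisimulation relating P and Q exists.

LTS(P): 3 reachable states
  m0 = c.a.(0 | 0) | ··c··> m1
  m1 = a.(0 | 0) | ··a··> m2
  m2 = 0 | 0 | deadlocked
LTS(Q): 3 reachable states
  n0 = c.a.(0 | 0 + 0) | ··c··> n1
  n1 = a.(0 | 0 + 0) | ··a··> n2
  n2 = 0 | 0 + 0 | deadlocked
Bisimilarity quotient blocks:
  B0 = {m0, n0}
  B1 = {m1, n1}
  B2 = {m2, n2}
m0 ∈ B0, n0 ∈ B0 → same block

YES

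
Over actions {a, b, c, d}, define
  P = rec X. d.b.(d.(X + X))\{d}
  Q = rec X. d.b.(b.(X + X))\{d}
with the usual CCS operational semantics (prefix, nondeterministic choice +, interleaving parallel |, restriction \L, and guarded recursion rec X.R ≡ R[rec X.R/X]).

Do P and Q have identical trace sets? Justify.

NO — witness ⟨dbb⟩

LTS(P): 3 reachable states
  s0 = rec X. d.b.(d.(X + X))\{d} has moves -d-> s1
  s1 = b.(d.((rec X. d.b.(d.(X + X))\{d}) + (rec X. d.b.(d.(X + X))\{d})))\{d} has moves -b-> s2
  s2 = (d.((rec X. d.b.(d.(X + X))\{d}) + (rec X. d.b.(d.(X + X))\{d})))\{d} has moves ·
LTS(Q): 4 reachable states
  t0 = rec X. d.b.(b.(X + X))\{d} has moves -d-> t1
  t1 = b.(b.((rec X. d.b.(b.(X + X))\{d}) + (rec X. d.b.(b.(X + X))\{d})))\{d} has moves -b-> t2
  t2 = (b.((rec X. d.b.(b.(X + X))\{d}) + (rec X. d.b.(b.(X + X))\{d})))\{d} has moves -b-> t3
  t3 = ((rec X. d.b.(b.(X + X))\{d}) + (rec X. d.b.(b.(X + X))\{d}))\{d} has moves ·
Trace ⟨dbb⟩ through Q, begin at {t0}:
  step 1 (d): {t1}
  step 2 (b): {t2}
  step 3 (b): {t3}
  ✓ Q
Trace ⟨dbb⟩ through P, begin at {s0}:
  step 1 (d): {s1}
  step 2 (b): {s2}
  step 3 (b): no successor for P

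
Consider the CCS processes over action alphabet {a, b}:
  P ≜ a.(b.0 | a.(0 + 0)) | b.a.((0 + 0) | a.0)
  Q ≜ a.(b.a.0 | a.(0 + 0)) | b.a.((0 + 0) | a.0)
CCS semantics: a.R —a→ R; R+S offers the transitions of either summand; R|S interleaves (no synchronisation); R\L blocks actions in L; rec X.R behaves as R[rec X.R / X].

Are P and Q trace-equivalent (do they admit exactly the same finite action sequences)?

trace-distinct — witness ⟨aabaaba⟩

LTS(P): 20 reachable states
  s0 = a.(b.0 | a.(0 + 0)) | b.a.((0 + 0) | a.0) ⊢ —a→ s1, —b→ s2
  s1 = b.0 | a.(0 + 0) | b.a.((0 + 0) | a.0) ⊢ —a→ s3, —b→ s4, —b→ s5
  s2 = a.(b.0 | a.(0 + 0)) | a.((0 + 0) | a.0) ⊢ —a→ s5, —a→ s6
  s3 = b.0 | (0 + 0) | b.a.((0 + 0) | a.0) ⊢ —b→ s7, —b→ s8
  s4 = 0 | a.(0 + 0) | b.a.((0 + 0) | a.0) ⊢ —a→ s7, —b→ s9
  s5 = b.0 | a.(0 + 0) | a.((0 + 0) | a.0) ⊢ —a→ s10, —a→ s8, —b→ s9
  s6 = a.(b.0 | a.(0 + 0)) | ((0 + 0) | a.0) ⊢ —a→ s10, —a→ s11
  s7 = 0 | (0 + 0) | b.a.((0 + 0) | a.0) ⊢ —b→ s12
  s8 = b.0 | (0 + 0) | a.((0 + 0) | a.0) ⊢ —a→ s13, —b→ s12
  s9 = 0 | a.(0 + 0) | a.((0 + 0) | a.0) ⊢ —a→ s12, —a→ s14
  s10 = b.0 | a.(0 + 0) | ((0 + 0) | a.0) ⊢ —a→ s13, —a→ s15, —b→ s14
  s11 = a.(b.0 | a.(0 + 0)) | ((0 + 0) | 0) ⊢ —a→ s15
  s12 = 0 | (0 + 0) | a.((0 + 0) | a.0) ⊢ —a→ s16
  s13 = b.0 | (0 + 0) | ((0 + 0) | a.0) ⊢ —a→ s17, —b→ s16
  s14 = 0 | a.(0 + 0) | ((0 + 0) | a.0) ⊢ —a→ s16, —a→ s18
  s15 = b.0 | a.(0 + 0) | ((0 + 0) | 0) ⊢ —a→ s17, —b→ s18
  s16 = 0 | (0 + 0) | ((0 + 0) | a.0) ⊢ —a→ s19
  s17 = b.0 | (0 + 0) | ((0 + 0) | 0) ⊢ —b→ s19
  s18 = 0 | a.(0 + 0) | ((0 + 0) | 0) ⊢ —a→ s19
  s19 = 0 | (0 + 0) | ((0 + 0) | 0) ⊢ (no moves)
LTS(Q): 28 reachable states
  t0 = a.(b.a.0 | a.(0 + 0)) | b.a.((0 + 0) | a.0) ⊢ —a→ t1, —b→ t2
  t1 = b.a.0 | a.(0 + 0) | b.a.((0 + 0) | a.0) ⊢ —a→ t3, —b→ t4, —b→ t5
  t2 = a.(b.a.0 | a.(0 + 0)) | a.((0 + 0) | a.0) ⊢ —a→ t5, —a→ t6
  t3 = b.a.0 | (0 + 0) | b.a.((0 + 0) | a.0) ⊢ —b→ t7, —b→ t8
  t4 = a.0 | a.(0 + 0) | b.a.((0 + 0) | a.0) ⊢ —a→ t7, —a→ t9, —b→ t10
  t5 = b.a.0 | a.(0 + 0) | a.((0 + 0) | a.0) ⊢ —a→ t11, —a→ t8, —b→ t10
  t6 = a.(b.a.0 | a.(0 + 0)) | ((0 + 0) | a.0) ⊢ —a→ t11, —a→ t12
  t7 = a.0 | (0 + 0) | b.a.((0 + 0) | a.0) ⊢ —a→ t13, —b→ t14
  t8 = b.a.0 | (0 + 0) | a.((0 + 0) | a.0) ⊢ —a→ t15, —b→ t14
  t9 = 0 | a.(0 + 0) | b.a.((0 + 0) | a.0) ⊢ —a→ t13, —b→ t16
  t10 = a.0 | a.(0 + 0) | a.((0 + 0) | a.0) ⊢ —a→ t14, —a→ t16, —a→ t17
  t11 = b.a.0 | a.(0 + 0) | ((0 + 0) | a.0) ⊢ —a→ t15, —a→ t18, —b→ t17
  t12 = a.(b.a.0 | a.(0 + 0)) | ((0 + 0) | 0) ⊢ —a→ t18
  t13 = 0 | (0 + 0) | b.a.((0 + 0) | a.0) ⊢ —b→ t19
  t14 = a.0 | (0 + 0) | a.((0 + 0) | a.0) ⊢ —a→ t19, —a→ t20
  t15 = b.a.0 | (0 + 0) | ((0 + 0) | a.0) ⊢ —a→ t21, —b→ t20
  t16 = 0 | a.(0 + 0) | a.((0 + 0) | a.0) ⊢ —a→ t19, —a→ t22
  t17 = a.0 | a.(0 + 0) | ((0 + 0) | a.0) ⊢ —a→ t20, —a→ t22, —a→ t23
  t18 = b.a.0 | a.(0 + 0) | ((0 + 0) | 0) ⊢ —a→ t21, —b→ t23
  t19 = 0 | (0 + 0) | a.((0 + 0) | a.0) ⊢ —a→ t24
  t20 = a.0 | (0 + 0) | ((0 + 0) | a.0) ⊢ —a→ t24, —a→ t25
  t21 = b.a.0 | (0 + 0) | ((0 + 0) | 0) ⊢ —b→ t25
  t22 = 0 | a.(0 + 0) | ((0 + 0) | a.0) ⊢ —a→ t24, —a→ t26
  t23 = a.0 | a.(0 + 0) | ((0 + 0) | 0) ⊢ —a→ t25, —a→ t26
  t24 = 0 | (0 + 0) | ((0 + 0) | a.0) ⊢ —a→ t27
  t25 = a.0 | (0 + 0) | ((0 + 0) | 0) ⊢ —a→ t27
  t26 = 0 | a.(0 + 0) | ((0 + 0) | 0) ⊢ —a→ t27
  t27 = 0 | (0 + 0) | ((0 + 0) | 0) ⊢ (no moves)
Run σ = ⟨aabaaba⟩ on Q: start {t0}
  after a @ step 1: {t1}
  after a @ step 2: {t3}
  after b @ step 3: {t7, t8}
  after a @ step 4: {t13, t15}
  after a @ step 5: {t21}
  after b @ step 6: {t25}
  after a @ step 7: {t27}
  ✓ Q
Run σ = ⟨aabaaba⟩ on P: start {s0}
  after a @ step 1: {s1}
  after a @ step 2: {s3}
  after b @ step 3: {s7, s8}
  after a @ step 4: {s13}
  after a @ step 5: {s17}
  after b @ step 6: {s19}
  after a @ step 7: ∅ (P stuck)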